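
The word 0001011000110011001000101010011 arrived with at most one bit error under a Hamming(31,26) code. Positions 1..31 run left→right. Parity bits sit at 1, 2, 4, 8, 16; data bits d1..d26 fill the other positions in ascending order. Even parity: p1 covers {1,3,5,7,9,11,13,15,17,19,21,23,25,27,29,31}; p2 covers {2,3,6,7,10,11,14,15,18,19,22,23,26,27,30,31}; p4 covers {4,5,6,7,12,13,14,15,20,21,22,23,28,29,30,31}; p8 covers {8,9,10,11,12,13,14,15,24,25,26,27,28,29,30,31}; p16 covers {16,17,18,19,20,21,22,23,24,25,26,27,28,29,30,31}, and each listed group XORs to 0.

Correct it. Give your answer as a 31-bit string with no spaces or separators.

s1 (pos 1,3,5,7,9,11,13,15,17,19,21,23,25,27,29,31): 0⊕0⊕0⊕1⊕0⊕1⊕0⊕1⊕0⊕1⊕0⊕1⊕1⊕1⊕0⊕1 = 0
s2 (pos 2,3,6,7,10,11,14,15,18,19,22,23,26,27,30,31): 0⊕0⊕1⊕1⊕0⊕1⊕0⊕1⊕0⊕1⊕0⊕1⊕0⊕1⊕1⊕1 = 1
s4 (pos 4,5,6,7,12,13,14,15,20,21,22,23,28,29,30,31): 1⊕0⊕1⊕1⊕1⊕0⊕0⊕1⊕0⊕0⊕0⊕1⊕0⊕0⊕1⊕1 = 0
s8 (pos 8,9,10,11,12,13,14,15,24,25,26,27,28,29,30,31): 0⊕0⊕0⊕1⊕1⊕0⊕0⊕1⊕0⊕1⊕0⊕1⊕0⊕0⊕1⊕1 = 1
s16 (pos 16,17,18,19,20,21,22,23,24,25,26,27,28,29,30,31): 1⊕0⊕0⊕1⊕0⊕0⊕0⊕1⊕0⊕1⊕0⊕1⊕0⊕0⊕1⊕1 = 1
Syndrome s16…s1 = 11010 → error at position 26.
Flip position 26: 0001011000110011001000101010011 → 0001011000110011001000101110011

0001011000110011001000101110011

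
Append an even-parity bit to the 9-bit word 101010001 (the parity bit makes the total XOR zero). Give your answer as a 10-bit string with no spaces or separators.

XOR of the 9 data bits: 1⊕0⊕1⊕0⊕1⊕0⊕0⊕0⊕1 = 0
Parity bit = 0 (so all 10 bits XOR to 0).

1010100010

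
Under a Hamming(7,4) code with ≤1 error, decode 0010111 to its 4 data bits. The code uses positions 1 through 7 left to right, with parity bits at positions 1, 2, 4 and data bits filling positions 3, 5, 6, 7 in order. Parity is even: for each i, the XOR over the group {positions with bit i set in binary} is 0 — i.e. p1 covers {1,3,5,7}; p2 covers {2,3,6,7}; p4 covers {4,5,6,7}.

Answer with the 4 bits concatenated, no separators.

s1 (pos 1,3,5,7): 0⊕1⊕1⊕1 = 1
s2 (pos 2,3,6,7): 0⊕1⊕1⊕1 = 1
s4 (pos 4,5,6,7): 0⊕1⊕1⊕1 = 1
Syndrome s4…s1 = 111 → error at position 7.
Flip position 7: 0010111 → 0010110
Read data bits from positions 3,5,6,7: 1110

1110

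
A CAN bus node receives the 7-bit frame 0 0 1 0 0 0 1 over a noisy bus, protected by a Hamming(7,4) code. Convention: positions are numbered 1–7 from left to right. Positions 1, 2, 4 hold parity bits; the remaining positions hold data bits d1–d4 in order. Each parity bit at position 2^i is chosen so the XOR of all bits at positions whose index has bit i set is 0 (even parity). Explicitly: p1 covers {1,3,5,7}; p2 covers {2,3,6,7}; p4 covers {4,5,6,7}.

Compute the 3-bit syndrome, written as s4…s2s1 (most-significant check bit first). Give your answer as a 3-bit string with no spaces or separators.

100

s1 (pos 1,3,5,7): 0⊕1⊕0⊕1 = 0
s2 (pos 2,3,6,7): 0⊕1⊕0⊕1 = 0
s4 (pos 4,5,6,7): 0⊕0⊕0⊕1 = 1
Syndrome s4…s1 = 100 → error at position 4.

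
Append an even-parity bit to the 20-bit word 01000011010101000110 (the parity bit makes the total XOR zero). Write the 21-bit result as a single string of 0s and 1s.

XOR of the 20 data bits: 0⊕1⊕0⊕0⊕0⊕0⊕1⊕1⊕0⊕1⊕0⊕1⊕0⊕1⊕0⊕0⊕0⊕1⊕1⊕0 = 0
Parity bit = 0 (so all 21 bits XOR to 0).

010000110101010001100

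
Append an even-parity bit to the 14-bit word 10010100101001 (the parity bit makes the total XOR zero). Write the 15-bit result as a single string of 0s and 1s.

XOR of the 14 data bits: 1⊕0⊕0⊕1⊕0⊕1⊕0⊕0⊕1⊕0⊕1⊕0⊕0⊕1 = 0
Parity bit = 0 (so all 15 bits XOR to 0).

100101001010010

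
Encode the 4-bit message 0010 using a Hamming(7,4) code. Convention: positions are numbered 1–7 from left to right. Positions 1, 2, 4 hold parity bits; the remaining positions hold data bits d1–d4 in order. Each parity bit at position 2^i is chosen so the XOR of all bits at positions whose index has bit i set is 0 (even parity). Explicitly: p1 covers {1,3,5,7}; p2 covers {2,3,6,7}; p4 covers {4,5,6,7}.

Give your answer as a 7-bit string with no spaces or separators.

Place data at non-parity positions: p1 p2 0 p4 0 1 0
p1 (pos 1,3,5,7): XOR of data positions = 0⊕0⊕0 = 0
p2 (pos 2,3,6,7): XOR of data positions = 0⊕1⊕0 = 1
p4 (pos 4,5,6,7): XOR of data positions = 0⊕1⊕0 = 1
Codeword: 0101010

0101010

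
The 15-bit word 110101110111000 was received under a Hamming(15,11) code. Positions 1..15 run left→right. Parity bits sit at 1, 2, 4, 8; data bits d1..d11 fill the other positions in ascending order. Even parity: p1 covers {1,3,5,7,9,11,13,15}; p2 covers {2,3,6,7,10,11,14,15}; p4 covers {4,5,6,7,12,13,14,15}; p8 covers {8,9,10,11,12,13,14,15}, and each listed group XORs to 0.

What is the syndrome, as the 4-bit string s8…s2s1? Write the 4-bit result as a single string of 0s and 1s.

0011

s1 (pos 1,3,5,7,9,11,13,15): 1⊕0⊕0⊕1⊕0⊕1⊕0⊕0 = 1
s2 (pos 2,3,6,7,10,11,14,15): 1⊕0⊕1⊕1⊕1⊕1⊕0⊕0 = 1
s4 (pos 4,5,6,7,12,13,14,15): 1⊕0⊕1⊕1⊕1⊕0⊕0⊕0 = 0
s8 (pos 8,9,10,11,12,13,14,15): 1⊕0⊕1⊕1⊕1⊕0⊕0⊕0 = 0
Syndrome s8…s1 = 0011 → error at position 3.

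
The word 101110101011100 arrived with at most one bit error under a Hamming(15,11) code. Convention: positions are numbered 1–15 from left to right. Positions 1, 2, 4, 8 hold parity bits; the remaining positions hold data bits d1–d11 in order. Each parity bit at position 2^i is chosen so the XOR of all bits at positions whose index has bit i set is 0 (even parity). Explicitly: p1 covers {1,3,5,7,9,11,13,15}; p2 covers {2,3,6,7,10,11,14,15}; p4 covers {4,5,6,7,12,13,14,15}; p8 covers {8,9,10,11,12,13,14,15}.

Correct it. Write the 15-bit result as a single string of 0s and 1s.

101110001011100

s1 (pos 1,3,5,7,9,11,13,15): 1⊕1⊕1⊕1⊕1⊕1⊕1⊕0 = 1
s2 (pos 2,3,6,7,10,11,14,15): 0⊕1⊕0⊕1⊕0⊕1⊕0⊕0 = 1
s4 (pos 4,5,6,7,12,13,14,15): 1⊕1⊕0⊕1⊕1⊕1⊕0⊕0 = 1
s8 (pos 8,9,10,11,12,13,14,15): 0⊕1⊕0⊕1⊕1⊕1⊕0⊕0 = 0
Syndrome s8…s1 = 0111 → error at position 7.
Flip position 7: 101110101011100 → 101110001011100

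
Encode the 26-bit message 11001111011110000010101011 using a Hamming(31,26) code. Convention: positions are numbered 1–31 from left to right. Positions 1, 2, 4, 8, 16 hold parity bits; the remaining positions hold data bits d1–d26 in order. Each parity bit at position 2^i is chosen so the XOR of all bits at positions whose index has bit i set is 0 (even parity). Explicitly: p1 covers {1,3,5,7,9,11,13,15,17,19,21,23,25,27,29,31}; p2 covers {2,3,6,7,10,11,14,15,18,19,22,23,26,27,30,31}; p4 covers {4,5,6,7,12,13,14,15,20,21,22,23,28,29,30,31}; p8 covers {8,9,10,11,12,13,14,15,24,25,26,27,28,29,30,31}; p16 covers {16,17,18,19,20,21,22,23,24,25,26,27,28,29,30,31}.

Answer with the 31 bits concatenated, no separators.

1111100111110111110000010101011

Place data at non-parity positions: p1 p2 1 p4 1 0 0 p8 1 1 1 1 0 1 1 p16 1 1 0 0 0 0 0 1 0 1 0 1 0 1 1
p1 (pos 1,3,5,7,9,11,13,15,17,19,21,23,25,27,29,31): XOR of data positions = 1⊕1⊕0⊕1⊕1⊕0⊕1⊕1⊕0⊕0⊕0⊕0⊕0⊕0⊕1 = 1
p2 (pos 2,3,6,7,10,11,14,15,18,19,22,23,26,27,30,31): XOR of data positions = 1⊕0⊕0⊕1⊕1⊕1⊕1⊕1⊕0⊕0⊕0⊕1⊕0⊕1⊕1 = 1
p4 (pos 4,5,6,7,12,13,14,15,20,21,22,23,28,29,30,31): XOR of data positions = 1⊕0⊕0⊕1⊕0⊕1⊕1⊕0⊕0⊕0⊕0⊕1⊕0⊕1⊕1 = 1
p8 (pos 8,9,10,11,12,13,14,15,24,25,26,27,28,29,30,31): XOR of data positions = 1⊕1⊕1⊕1⊕0⊕1⊕1⊕1⊕0⊕1⊕0⊕1⊕0⊕1⊕1 = 1
p16 (pos 16,17,18,19,20,21,22,23,24,25,26,27,28,29,30,31): XOR of data positions = 1⊕1⊕0⊕0⊕0⊕0⊕0⊕1⊕0⊕1⊕0⊕1⊕0⊕1⊕1 = 1
Codeword: 1111100111110111110000010101011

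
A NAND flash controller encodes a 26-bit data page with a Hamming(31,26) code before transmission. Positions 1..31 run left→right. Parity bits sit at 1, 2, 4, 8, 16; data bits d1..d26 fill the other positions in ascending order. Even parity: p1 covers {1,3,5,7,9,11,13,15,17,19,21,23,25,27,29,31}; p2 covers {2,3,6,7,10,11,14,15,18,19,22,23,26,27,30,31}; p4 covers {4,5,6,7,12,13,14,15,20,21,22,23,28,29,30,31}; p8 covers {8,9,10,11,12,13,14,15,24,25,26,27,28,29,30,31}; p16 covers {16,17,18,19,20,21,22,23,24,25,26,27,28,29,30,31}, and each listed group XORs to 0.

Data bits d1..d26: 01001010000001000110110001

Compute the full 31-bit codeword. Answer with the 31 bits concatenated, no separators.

Place data at non-parity positions: p1 p2 0 p4 1 0 0 p8 1 0 1 0 0 0 0 p16 0 0 1 0 0 0 1 1 0 1 1 0 0 0 1
p1 (pos 1,3,5,7,9,11,13,15,17,19,21,23,25,27,29,31): XOR of data positions = 0⊕1⊕0⊕1⊕1⊕0⊕0⊕0⊕1⊕0⊕1⊕0⊕1⊕0⊕1 = 1
p2 (pos 2,3,6,7,10,11,14,15,18,19,22,23,26,27,30,31): XOR of data positions = 0⊕0⊕0⊕0⊕1⊕0⊕0⊕0⊕1⊕0⊕1⊕1⊕1⊕0⊕1 = 0
p4 (pos 4,5,6,7,12,13,14,15,20,21,22,23,28,29,30,31): XOR of data positions = 1⊕0⊕0⊕0⊕0⊕0⊕0⊕0⊕0⊕0⊕1⊕0⊕0⊕0⊕1 = 1
p8 (pos 8,9,10,11,12,13,14,15,24,25,26,27,28,29,30,31): XOR of data positions = 1⊕0⊕1⊕0⊕0⊕0⊕0⊕1⊕0⊕1⊕1⊕0⊕0⊕0⊕1 = 0
p16 (pos 16,17,18,19,20,21,22,23,24,25,26,27,28,29,30,31): XOR of data positions = 0⊕0⊕1⊕0⊕0⊕0⊕1⊕1⊕0⊕1⊕1⊕0⊕0⊕0⊕1 = 0
Codeword: 1001100010100000001000110110001

1001100010100000001000110110001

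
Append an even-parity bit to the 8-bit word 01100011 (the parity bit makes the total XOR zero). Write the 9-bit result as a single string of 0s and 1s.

011000110

XOR of the 8 data bits: 0⊕1⊕1⊕0⊕0⊕0⊕1⊕1 = 0
Parity bit = 0 (so all 9 bits XOR to 0).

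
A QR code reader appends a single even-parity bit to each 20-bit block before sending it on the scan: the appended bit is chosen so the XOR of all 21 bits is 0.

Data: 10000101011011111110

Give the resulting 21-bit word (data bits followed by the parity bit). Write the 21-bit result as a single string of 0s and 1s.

100001010110111111100

XOR of the 20 data bits: 1⊕0⊕0⊕0⊕0⊕1⊕0⊕1⊕0⊕1⊕1⊕0⊕1⊕1⊕1⊕1⊕1⊕1⊕1⊕0 = 0
Parity bit = 0 (so all 21 bits XOR to 0).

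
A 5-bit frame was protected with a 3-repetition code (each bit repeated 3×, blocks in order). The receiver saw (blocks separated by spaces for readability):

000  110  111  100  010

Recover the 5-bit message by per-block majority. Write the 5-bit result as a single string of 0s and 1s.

01100

Block 1 (000): 0 ones → 0
Block 2 (110): 2 ones → 1
Block 3 (111): 3 ones → 1
Block 4 (100): 1 one → 0
Block 5 (010): 1 one → 0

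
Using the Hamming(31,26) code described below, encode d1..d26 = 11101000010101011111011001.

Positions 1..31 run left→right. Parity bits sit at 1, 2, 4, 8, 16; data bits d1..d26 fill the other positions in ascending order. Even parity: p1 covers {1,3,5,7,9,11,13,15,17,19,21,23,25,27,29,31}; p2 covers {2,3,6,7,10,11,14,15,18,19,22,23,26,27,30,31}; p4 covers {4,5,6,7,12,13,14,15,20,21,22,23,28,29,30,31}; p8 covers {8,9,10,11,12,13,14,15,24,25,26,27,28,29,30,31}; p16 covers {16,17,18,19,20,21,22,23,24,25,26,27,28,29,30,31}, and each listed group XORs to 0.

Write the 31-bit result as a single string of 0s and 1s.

0010110110000100101011111011001

Place data at non-parity positions: p1 p2 1 p4 1 1 0 p8 1 0 0 0 0 1 0 p16 1 0 1 0 1 1 1 1 1 0 1 1 0 0 1
p1 (pos 1,3,5,7,9,11,13,15,17,19,21,23,25,27,29,31): XOR of data positions = 1⊕1⊕0⊕1⊕0⊕0⊕0⊕1⊕1⊕1⊕1⊕1⊕1⊕0⊕1 = 0
p2 (pos 2,3,6,7,10,11,14,15,18,19,22,23,26,27,30,31): XOR of data positions = 1⊕1⊕0⊕0⊕0⊕1⊕0⊕0⊕1⊕1⊕1⊕0⊕1⊕0⊕1 = 0
p4 (pos 4,5,6,7,12,13,14,15,20,21,22,23,28,29,30,31): XOR of data positions = 1⊕1⊕0⊕0⊕0⊕1⊕0⊕0⊕1⊕1⊕1⊕1⊕0⊕0⊕1 = 0
p8 (pos 8,9,10,11,12,13,14,15,24,25,26,27,28,29,30,31): XOR of data positions = 1⊕0⊕0⊕0⊕0⊕1⊕0⊕1⊕1⊕0⊕1⊕1⊕0⊕0⊕1 = 1
p16 (pos 16,17,18,19,20,21,22,23,24,25,26,27,28,29,30,31): XOR of data positions = 1⊕0⊕1⊕0⊕1⊕1⊕1⊕1⊕1⊕0⊕1⊕1⊕0⊕0⊕1 = 0
Codeword: 0010110110000100101011111011001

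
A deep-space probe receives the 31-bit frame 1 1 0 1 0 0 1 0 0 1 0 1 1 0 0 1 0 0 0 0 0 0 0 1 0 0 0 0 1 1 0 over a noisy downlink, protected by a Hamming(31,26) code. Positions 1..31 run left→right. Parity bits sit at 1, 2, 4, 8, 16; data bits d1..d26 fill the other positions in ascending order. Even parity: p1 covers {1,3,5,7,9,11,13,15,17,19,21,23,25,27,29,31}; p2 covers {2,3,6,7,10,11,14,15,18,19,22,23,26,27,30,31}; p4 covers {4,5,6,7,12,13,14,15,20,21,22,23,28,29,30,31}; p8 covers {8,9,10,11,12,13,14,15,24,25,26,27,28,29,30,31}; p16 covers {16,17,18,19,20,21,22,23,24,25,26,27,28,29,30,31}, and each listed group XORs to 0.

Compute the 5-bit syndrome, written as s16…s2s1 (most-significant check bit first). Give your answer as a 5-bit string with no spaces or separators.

s1 (pos 1,3,5,7,9,11,13,15,17,19,21,23,25,27,29,31): 1⊕0⊕0⊕1⊕0⊕0⊕1⊕0⊕0⊕0⊕0⊕0⊕0⊕0⊕1⊕0 = 0
s2 (pos 2,3,6,7,10,11,14,15,18,19,22,23,26,27,30,31): 1⊕0⊕0⊕1⊕1⊕0⊕0⊕0⊕0⊕0⊕0⊕0⊕0⊕0⊕1⊕0 = 0
s4 (pos 4,5,6,7,12,13,14,15,20,21,22,23,28,29,30,31): 1⊕0⊕0⊕1⊕1⊕1⊕0⊕0⊕0⊕0⊕0⊕0⊕0⊕1⊕1⊕0 = 0
s8 (pos 8,9,10,11,12,13,14,15,24,25,26,27,28,29,30,31): 0⊕0⊕1⊕0⊕1⊕1⊕0⊕0⊕1⊕0⊕0⊕0⊕0⊕1⊕1⊕0 = 0
s16 (pos 16,17,18,19,20,21,22,23,24,25,26,27,28,29,30,31): 1⊕0⊕0⊕0⊕0⊕0⊕0⊕0⊕1⊕0⊕0⊕0⊕0⊕1⊕1⊕0 = 0
Syndrome s16…s1 = 00000 → no error.

00000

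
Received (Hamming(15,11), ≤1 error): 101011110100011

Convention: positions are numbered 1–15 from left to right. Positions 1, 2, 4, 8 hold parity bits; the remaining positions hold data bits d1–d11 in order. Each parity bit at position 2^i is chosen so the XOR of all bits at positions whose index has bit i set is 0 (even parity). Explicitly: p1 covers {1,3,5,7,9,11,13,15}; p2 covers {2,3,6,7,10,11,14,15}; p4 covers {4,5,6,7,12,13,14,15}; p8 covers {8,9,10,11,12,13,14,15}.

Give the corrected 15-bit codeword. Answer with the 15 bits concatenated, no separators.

s1 (pos 1,3,5,7,9,11,13,15): 1⊕1⊕1⊕1⊕0⊕0⊕0⊕1 = 1
s2 (pos 2,3,6,7,10,11,14,15): 0⊕1⊕1⊕1⊕1⊕0⊕1⊕1 = 0
s4 (pos 4,5,6,7,12,13,14,15): 0⊕1⊕1⊕1⊕0⊕0⊕1⊕1 = 1
s8 (pos 8,9,10,11,12,13,14,15): 1⊕0⊕1⊕0⊕0⊕0⊕1⊕1 = 0
Syndrome s8…s1 = 0101 → error at position 5.
Flip position 5: 101011110100011 → 101001110100011

101001110100011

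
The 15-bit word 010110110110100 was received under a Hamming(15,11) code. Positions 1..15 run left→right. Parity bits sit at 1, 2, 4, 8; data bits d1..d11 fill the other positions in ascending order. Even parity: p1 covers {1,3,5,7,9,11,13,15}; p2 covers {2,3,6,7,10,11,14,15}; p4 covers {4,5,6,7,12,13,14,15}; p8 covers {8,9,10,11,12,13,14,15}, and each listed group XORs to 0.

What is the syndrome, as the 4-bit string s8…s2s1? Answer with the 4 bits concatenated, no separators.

0000

s1 (pos 1,3,5,7,9,11,13,15): 0⊕0⊕1⊕1⊕0⊕1⊕1⊕0 = 0
s2 (pos 2,3,6,7,10,11,14,15): 1⊕0⊕0⊕1⊕1⊕1⊕0⊕0 = 0
s4 (pos 4,5,6,7,12,13,14,15): 1⊕1⊕0⊕1⊕0⊕1⊕0⊕0 = 0
s8 (pos 8,9,10,11,12,13,14,15): 1⊕0⊕1⊕1⊕0⊕1⊕0⊕0 = 0
Syndrome s8…s1 = 0000 → no error.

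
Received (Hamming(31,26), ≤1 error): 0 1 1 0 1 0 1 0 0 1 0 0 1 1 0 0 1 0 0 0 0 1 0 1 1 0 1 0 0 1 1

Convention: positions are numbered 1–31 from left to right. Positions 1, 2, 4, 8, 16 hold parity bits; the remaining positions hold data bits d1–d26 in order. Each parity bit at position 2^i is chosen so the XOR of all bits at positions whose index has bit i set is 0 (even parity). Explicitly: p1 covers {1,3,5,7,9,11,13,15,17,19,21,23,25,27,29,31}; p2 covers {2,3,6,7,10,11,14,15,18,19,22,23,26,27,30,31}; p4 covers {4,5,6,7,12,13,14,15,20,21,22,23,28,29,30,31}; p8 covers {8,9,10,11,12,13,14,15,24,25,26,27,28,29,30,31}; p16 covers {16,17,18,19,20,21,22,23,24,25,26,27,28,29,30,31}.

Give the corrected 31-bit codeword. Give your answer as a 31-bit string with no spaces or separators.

s1 (pos 1,3,5,7,9,11,13,15,17,19,21,23,25,27,29,31): 0⊕1⊕1⊕1⊕0⊕0⊕1⊕0⊕1⊕0⊕0⊕0⊕1⊕1⊕0⊕1 = 0
s2 (pos 2,3,6,7,10,11,14,15,18,19,22,23,26,27,30,31): 1⊕1⊕0⊕1⊕1⊕0⊕1⊕0⊕0⊕0⊕1⊕0⊕0⊕1⊕1⊕1 = 1
s4 (pos 4,5,6,7,12,13,14,15,20,21,22,23,28,29,30,31): 0⊕1⊕0⊕1⊕0⊕1⊕1⊕0⊕0⊕0⊕1⊕0⊕0⊕0⊕1⊕1 = 1
s8 (pos 8,9,10,11,12,13,14,15,24,25,26,27,28,29,30,31): 0⊕0⊕1⊕0⊕0⊕1⊕1⊕0⊕1⊕1⊕0⊕1⊕0⊕0⊕1⊕1 = 0
s16 (pos 16,17,18,19,20,21,22,23,24,25,26,27,28,29,30,31): 0⊕1⊕0⊕0⊕0⊕0⊕1⊕0⊕1⊕1⊕0⊕1⊕0⊕0⊕1⊕1 = 1
Syndrome s16…s1 = 10110 → error at position 22.
Flip position 22: 0110101001001100100001011010011 → 0110101001001100100000011010011

0110101001001100100000011010011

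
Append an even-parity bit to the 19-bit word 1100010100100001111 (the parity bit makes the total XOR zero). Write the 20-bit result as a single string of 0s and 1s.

XOR of the 19 data bits: 1⊕1⊕0⊕0⊕0⊕1⊕0⊕1⊕0⊕0⊕1⊕0⊕0⊕0⊕0⊕1⊕1⊕1⊕1 = 1
Parity bit = 1 (so all 20 bits XOR to 0).

11000101001000011111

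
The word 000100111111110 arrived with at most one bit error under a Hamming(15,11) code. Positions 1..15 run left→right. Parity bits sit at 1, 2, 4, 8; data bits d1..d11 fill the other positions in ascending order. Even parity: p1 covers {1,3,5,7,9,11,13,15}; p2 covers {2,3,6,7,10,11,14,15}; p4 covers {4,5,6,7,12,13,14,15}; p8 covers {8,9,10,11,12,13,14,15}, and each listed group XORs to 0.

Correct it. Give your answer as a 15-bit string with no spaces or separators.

000100111110110

s1 (pos 1,3,5,7,9,11,13,15): 0⊕0⊕0⊕1⊕1⊕1⊕1⊕0 = 0
s2 (pos 2,3,6,7,10,11,14,15): 0⊕0⊕0⊕1⊕1⊕1⊕1⊕0 = 0
s4 (pos 4,5,6,7,12,13,14,15): 1⊕0⊕0⊕1⊕1⊕1⊕1⊕0 = 1
s8 (pos 8,9,10,11,12,13,14,15): 1⊕1⊕1⊕1⊕1⊕1⊕1⊕0 = 1
Syndrome s8…s1 = 1100 → error at position 12.
Flip position 12: 000100111111110 → 000100111110110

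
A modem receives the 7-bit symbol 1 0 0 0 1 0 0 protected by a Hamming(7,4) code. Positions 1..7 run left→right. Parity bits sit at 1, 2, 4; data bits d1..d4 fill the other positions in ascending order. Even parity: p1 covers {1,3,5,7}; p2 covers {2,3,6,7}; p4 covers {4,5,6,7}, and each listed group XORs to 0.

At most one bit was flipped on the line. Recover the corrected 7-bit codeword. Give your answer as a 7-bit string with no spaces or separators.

1001100

s1 (pos 1,3,5,7): 1⊕0⊕1⊕0 = 0
s2 (pos 2,3,6,7): 0⊕0⊕0⊕0 = 0
s4 (pos 4,5,6,7): 0⊕1⊕0⊕0 = 1
Syndrome s4…s1 = 100 → error at position 4.
Flip position 4: 1000100 → 1001100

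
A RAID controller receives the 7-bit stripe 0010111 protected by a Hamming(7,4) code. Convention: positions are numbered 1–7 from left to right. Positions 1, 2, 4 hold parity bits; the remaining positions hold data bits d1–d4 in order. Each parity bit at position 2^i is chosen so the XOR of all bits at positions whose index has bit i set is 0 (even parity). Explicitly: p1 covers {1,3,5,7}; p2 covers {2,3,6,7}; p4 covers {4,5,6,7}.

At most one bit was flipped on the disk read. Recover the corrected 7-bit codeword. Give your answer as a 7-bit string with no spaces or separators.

s1 (pos 1,3,5,7): 0⊕1⊕1⊕1 = 1
s2 (pos 2,3,6,7): 0⊕1⊕1⊕1 = 1
s4 (pos 4,5,6,7): 0⊕1⊕1⊕1 = 1
Syndrome s4…s1 = 111 → error at position 7.
Flip position 7: 0010111 → 0010110

0010110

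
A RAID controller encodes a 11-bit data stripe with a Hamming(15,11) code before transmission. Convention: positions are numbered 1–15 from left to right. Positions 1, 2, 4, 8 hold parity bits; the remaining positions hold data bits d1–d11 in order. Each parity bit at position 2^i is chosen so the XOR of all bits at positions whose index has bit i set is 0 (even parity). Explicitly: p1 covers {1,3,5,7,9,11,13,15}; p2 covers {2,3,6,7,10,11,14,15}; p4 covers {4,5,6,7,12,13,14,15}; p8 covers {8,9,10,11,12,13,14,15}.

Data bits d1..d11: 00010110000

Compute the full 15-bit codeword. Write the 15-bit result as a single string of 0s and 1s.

Place data at non-parity positions: p1 p2 0 p4 0 0 1 p8 0 1 1 0 0 0 0
p1 (pos 1,3,5,7,9,11,13,15): XOR of data positions = 0⊕0⊕1⊕0⊕1⊕0⊕0 = 0
p2 (pos 2,3,6,7,10,11,14,15): XOR of data positions = 0⊕0⊕1⊕1⊕1⊕0⊕0 = 1
p4 (pos 4,5,6,7,12,13,14,15): XOR of data positions = 0⊕0⊕1⊕0⊕0⊕0⊕0 = 1
p8 (pos 8,9,10,11,12,13,14,15): XOR of data positions = 0⊕1⊕1⊕0⊕0⊕0⊕0 = 0
Codeword: 010100100110000

010100100110000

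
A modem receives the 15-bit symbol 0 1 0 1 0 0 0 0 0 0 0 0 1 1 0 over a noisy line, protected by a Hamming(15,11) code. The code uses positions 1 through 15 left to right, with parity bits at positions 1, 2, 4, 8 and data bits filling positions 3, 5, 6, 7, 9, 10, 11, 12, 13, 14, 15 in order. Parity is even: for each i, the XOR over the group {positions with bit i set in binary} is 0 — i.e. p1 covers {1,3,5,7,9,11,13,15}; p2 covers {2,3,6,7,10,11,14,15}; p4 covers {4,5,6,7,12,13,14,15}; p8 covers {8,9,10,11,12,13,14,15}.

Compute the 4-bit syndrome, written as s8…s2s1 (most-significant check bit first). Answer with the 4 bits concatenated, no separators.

0101

s1 (pos 1,3,5,7,9,11,13,15): 0⊕0⊕0⊕0⊕0⊕0⊕1⊕0 = 1
s2 (pos 2,3,6,7,10,11,14,15): 1⊕0⊕0⊕0⊕0⊕0⊕1⊕0 = 0
s4 (pos 4,5,6,7,12,13,14,15): 1⊕0⊕0⊕0⊕0⊕1⊕1⊕0 = 1
s8 (pos 8,9,10,11,12,13,14,15): 0⊕0⊕0⊕0⊕0⊕1⊕1⊕0 = 0
Syndrome s8…s1 = 0101 → error at position 5.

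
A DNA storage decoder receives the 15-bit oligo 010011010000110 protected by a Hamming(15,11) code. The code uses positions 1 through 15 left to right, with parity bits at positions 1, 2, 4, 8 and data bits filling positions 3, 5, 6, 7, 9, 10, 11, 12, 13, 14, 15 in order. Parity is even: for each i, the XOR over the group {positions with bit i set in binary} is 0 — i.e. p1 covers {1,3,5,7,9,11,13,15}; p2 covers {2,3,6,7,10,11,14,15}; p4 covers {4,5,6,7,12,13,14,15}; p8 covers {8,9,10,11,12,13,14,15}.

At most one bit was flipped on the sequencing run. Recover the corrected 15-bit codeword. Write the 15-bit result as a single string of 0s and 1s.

s1 (pos 1,3,5,7,9,11,13,15): 0⊕0⊕1⊕0⊕0⊕0⊕1⊕0 = 0
s2 (pos 2,3,6,7,10,11,14,15): 1⊕0⊕1⊕0⊕0⊕0⊕1⊕0 = 1
s4 (pos 4,5,6,7,12,13,14,15): 0⊕1⊕1⊕0⊕0⊕1⊕1⊕0 = 0
s8 (pos 8,9,10,11,12,13,14,15): 1⊕0⊕0⊕0⊕0⊕1⊕1⊕0 = 1
Syndrome s8…s1 = 1010 → error at position 10.
Flip position 10: 010011010000110 → 010011010100110

010011010100110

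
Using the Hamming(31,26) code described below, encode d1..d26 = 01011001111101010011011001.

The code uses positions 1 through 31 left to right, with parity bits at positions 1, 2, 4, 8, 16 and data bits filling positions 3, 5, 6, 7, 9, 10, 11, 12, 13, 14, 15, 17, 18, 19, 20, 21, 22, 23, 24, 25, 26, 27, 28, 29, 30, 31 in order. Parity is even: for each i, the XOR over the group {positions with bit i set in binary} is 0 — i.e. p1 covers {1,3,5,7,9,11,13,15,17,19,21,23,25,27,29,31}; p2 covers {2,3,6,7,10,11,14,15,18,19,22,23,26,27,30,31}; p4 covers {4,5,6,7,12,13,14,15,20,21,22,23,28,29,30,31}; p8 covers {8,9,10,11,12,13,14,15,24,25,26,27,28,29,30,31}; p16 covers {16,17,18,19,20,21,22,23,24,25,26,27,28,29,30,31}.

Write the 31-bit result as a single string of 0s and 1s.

1001101010011110101010011011001

Place data at non-parity positions: p1 p2 0 p4 1 0 1 p8 1 0 0 1 1 1 1 p16 1 0 1 0 1 0 0 1 1 0 1 1 0 0 1
p1 (pos 1,3,5,7,9,11,13,15,17,19,21,23,25,27,29,31): XOR of data positions = 0⊕1⊕1⊕1⊕0⊕1⊕1⊕1⊕1⊕1⊕0⊕1⊕1⊕0⊕1 = 1
p2 (pos 2,3,6,7,10,11,14,15,18,19,22,23,26,27,30,31): XOR of data positions = 0⊕0⊕1⊕0⊕0⊕1⊕1⊕0⊕1⊕0⊕0⊕0⊕1⊕0⊕1 = 0
p4 (pos 4,5,6,7,12,13,14,15,20,21,22,23,28,29,30,31): XOR of data positions = 1⊕0⊕1⊕1⊕1⊕1⊕1⊕0⊕1⊕0⊕0⊕1⊕0⊕0⊕1 = 1
p8 (pos 8,9,10,11,12,13,14,15,24,25,26,27,28,29,30,31): XOR of data positions = 1⊕0⊕0⊕1⊕1⊕1⊕1⊕1⊕1⊕0⊕1⊕1⊕0⊕0⊕1 = 0
p16 (pos 16,17,18,19,20,21,22,23,24,25,26,27,28,29,30,31): XOR of data positions = 1⊕0⊕1⊕0⊕1⊕0⊕0⊕1⊕1⊕0⊕1⊕1⊕0⊕0⊕1 = 0
Codeword: 1001101010011110101010011011001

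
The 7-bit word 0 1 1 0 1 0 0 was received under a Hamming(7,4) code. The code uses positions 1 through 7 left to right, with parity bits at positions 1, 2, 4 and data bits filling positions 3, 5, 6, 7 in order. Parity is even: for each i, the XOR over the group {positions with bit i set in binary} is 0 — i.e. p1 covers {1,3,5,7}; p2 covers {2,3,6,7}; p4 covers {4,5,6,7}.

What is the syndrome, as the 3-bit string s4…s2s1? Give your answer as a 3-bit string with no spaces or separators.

s1 (pos 1,3,5,7): 0⊕1⊕1⊕0 = 0
s2 (pos 2,3,6,7): 1⊕1⊕0⊕0 = 0
s4 (pos 4,5,6,7): 0⊕1⊕0⊕0 = 1
Syndrome s4…s1 = 100 → error at position 4.

100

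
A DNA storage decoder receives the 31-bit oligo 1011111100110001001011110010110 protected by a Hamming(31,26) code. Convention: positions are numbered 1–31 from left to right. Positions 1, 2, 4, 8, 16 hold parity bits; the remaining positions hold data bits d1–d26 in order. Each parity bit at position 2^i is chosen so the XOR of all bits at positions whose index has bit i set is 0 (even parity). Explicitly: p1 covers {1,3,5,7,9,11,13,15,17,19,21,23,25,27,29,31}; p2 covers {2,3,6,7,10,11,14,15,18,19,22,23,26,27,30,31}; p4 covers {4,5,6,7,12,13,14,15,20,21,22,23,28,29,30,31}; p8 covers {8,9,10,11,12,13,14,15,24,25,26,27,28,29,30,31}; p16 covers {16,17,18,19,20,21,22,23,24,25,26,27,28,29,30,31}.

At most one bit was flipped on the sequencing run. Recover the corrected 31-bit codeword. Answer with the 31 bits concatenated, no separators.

1011111100110001001011110110110

s1 (pos 1,3,5,7,9,11,13,15,17,19,21,23,25,27,29,31): 1⊕1⊕1⊕1⊕0⊕1⊕0⊕0⊕0⊕1⊕1⊕1⊕0⊕1⊕1⊕0 = 0
s2 (pos 2,3,6,7,10,11,14,15,18,19,22,23,26,27,30,31): 0⊕1⊕1⊕1⊕0⊕1⊕0⊕0⊕0⊕1⊕1⊕1⊕0⊕1⊕1⊕0 = 1
s4 (pos 4,5,6,7,12,13,14,15,20,21,22,23,28,29,30,31): 1⊕1⊕1⊕1⊕1⊕0⊕0⊕0⊕0⊕1⊕1⊕1⊕0⊕1⊕1⊕0 = 0
s8 (pos 8,9,10,11,12,13,14,15,24,25,26,27,28,29,30,31): 1⊕0⊕0⊕1⊕1⊕0⊕0⊕0⊕1⊕0⊕0⊕1⊕0⊕1⊕1⊕0 = 1
s16 (pos 16,17,18,19,20,21,22,23,24,25,26,27,28,29,30,31): 1⊕0⊕0⊕1⊕0⊕1⊕1⊕1⊕1⊕0⊕0⊕1⊕0⊕1⊕1⊕0 = 1
Syndrome s16…s1 = 11010 → error at position 26.
Flip position 26: 1011111100110001001011110010110 → 1011111100110001001011110110110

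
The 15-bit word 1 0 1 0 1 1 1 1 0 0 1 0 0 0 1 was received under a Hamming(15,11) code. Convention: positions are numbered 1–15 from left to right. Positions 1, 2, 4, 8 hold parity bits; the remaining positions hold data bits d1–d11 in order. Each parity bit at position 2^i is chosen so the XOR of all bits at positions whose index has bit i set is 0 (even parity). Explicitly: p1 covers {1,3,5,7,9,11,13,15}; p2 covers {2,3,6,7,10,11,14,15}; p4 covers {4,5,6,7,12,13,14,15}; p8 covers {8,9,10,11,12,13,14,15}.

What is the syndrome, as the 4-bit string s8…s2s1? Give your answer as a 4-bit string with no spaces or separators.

s1 (pos 1,3,5,7,9,11,13,15): 1⊕1⊕1⊕1⊕0⊕1⊕0⊕1 = 0
s2 (pos 2,3,6,7,10,11,14,15): 0⊕1⊕1⊕1⊕0⊕1⊕0⊕1 = 1
s4 (pos 4,5,6,7,12,13,14,15): 0⊕1⊕1⊕1⊕0⊕0⊕0⊕1 = 0
s8 (pos 8,9,10,11,12,13,14,15): 1⊕0⊕0⊕1⊕0⊕0⊕0⊕1 = 1
Syndrome s8…s1 = 1010 → error at position 10.

1010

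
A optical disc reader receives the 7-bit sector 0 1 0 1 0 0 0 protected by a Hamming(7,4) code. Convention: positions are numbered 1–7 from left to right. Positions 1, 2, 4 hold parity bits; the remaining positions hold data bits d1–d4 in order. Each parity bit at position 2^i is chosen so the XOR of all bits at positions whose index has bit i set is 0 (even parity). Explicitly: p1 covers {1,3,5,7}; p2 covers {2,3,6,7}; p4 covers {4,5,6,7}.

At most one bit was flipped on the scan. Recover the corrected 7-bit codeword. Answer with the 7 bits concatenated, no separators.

0101010

s1 (pos 1,3,5,7): 0⊕0⊕0⊕0 = 0
s2 (pos 2,3,6,7): 1⊕0⊕0⊕0 = 1
s4 (pos 4,5,6,7): 1⊕0⊕0⊕0 = 1
Syndrome s4…s1 = 110 → error at position 6.
Flip position 6: 0101000 → 0101010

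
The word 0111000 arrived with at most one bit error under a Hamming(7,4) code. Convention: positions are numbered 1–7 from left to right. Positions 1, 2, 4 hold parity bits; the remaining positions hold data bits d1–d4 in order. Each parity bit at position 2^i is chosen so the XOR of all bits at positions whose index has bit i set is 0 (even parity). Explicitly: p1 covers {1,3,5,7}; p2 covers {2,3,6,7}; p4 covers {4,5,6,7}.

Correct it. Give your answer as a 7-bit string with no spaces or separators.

s1 (pos 1,3,5,7): 0⊕1⊕0⊕0 = 1
s2 (pos 2,3,6,7): 1⊕1⊕0⊕0 = 0
s4 (pos 4,5,6,7): 1⊕0⊕0⊕0 = 1
Syndrome s4…s1 = 101 → error at position 5.
Flip position 5: 0111000 → 0111100

0111100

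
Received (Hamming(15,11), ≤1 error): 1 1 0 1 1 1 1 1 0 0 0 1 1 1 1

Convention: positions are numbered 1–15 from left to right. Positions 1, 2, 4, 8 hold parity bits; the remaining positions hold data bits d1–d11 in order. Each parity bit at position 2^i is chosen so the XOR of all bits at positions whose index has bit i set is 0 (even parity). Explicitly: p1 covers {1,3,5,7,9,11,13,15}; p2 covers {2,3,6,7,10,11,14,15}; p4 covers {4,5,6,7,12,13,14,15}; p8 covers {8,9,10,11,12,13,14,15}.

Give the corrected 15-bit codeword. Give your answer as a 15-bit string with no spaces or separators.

s1 (pos 1,3,5,7,9,11,13,15): 1⊕0⊕1⊕1⊕0⊕0⊕1⊕1 = 1
s2 (pos 2,3,6,7,10,11,14,15): 1⊕0⊕1⊕1⊕0⊕0⊕1⊕1 = 1
s4 (pos 4,5,6,7,12,13,14,15): 1⊕1⊕1⊕1⊕1⊕1⊕1⊕1 = 0
s8 (pos 8,9,10,11,12,13,14,15): 1⊕0⊕0⊕0⊕1⊕1⊕1⊕1 = 1
Syndrome s8…s1 = 1011 → error at position 11.
Flip position 11: 110111110001111 → 110111110011111

110111110011111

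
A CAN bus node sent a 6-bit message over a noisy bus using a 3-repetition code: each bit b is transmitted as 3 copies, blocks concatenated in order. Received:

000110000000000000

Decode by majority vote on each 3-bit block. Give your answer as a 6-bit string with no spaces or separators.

Block 1 (000): 0 ones → 0
Block 2 (110): 2 ones → 1
Block 3 (000): 0 ones → 0
Block 4 (000): 0 ones → 0
Block 5 (000): 0 ones → 0
Block 6 (000): 0 ones → 0

010000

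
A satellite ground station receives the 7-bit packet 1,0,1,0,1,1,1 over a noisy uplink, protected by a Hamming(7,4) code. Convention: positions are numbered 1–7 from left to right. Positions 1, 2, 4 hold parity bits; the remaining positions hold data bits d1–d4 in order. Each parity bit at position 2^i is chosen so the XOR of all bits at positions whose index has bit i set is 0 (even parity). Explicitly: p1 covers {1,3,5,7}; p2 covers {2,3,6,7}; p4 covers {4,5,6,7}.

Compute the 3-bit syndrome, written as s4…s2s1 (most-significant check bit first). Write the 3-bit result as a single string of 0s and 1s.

s1 (pos 1,3,5,7): 1⊕1⊕1⊕1 = 0
s2 (pos 2,3,6,7): 0⊕1⊕1⊕1 = 1
s4 (pos 4,5,6,7): 0⊕1⊕1⊕1 = 1
Syndrome s4…s1 = 110 → error at position 6.

110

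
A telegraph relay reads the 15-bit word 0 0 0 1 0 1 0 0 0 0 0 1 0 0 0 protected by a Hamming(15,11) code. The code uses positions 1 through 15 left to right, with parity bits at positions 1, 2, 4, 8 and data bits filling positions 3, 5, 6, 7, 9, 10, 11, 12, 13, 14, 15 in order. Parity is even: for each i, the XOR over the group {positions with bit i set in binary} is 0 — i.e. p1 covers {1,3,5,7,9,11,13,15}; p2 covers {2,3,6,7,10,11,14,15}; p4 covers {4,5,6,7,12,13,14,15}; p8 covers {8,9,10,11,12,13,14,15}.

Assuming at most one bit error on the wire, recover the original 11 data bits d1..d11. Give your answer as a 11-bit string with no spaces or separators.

s1 (pos 1,3,5,7,9,11,13,15): 0⊕0⊕0⊕0⊕0⊕0⊕0⊕0 = 0
s2 (pos 2,3,6,7,10,11,14,15): 0⊕0⊕1⊕0⊕0⊕0⊕0⊕0 = 1
s4 (pos 4,5,6,7,12,13,14,15): 1⊕0⊕1⊕0⊕1⊕0⊕0⊕0 = 1
s8 (pos 8,9,10,11,12,13,14,15): 0⊕0⊕0⊕0⊕1⊕0⊕0⊕0 = 1
Syndrome s8…s1 = 1110 → error at position 14.
Flip position 14: 000101000001000 → 000101000001010
Read data bits from positions 3,5,6,7,9,10,11,12,13,14,15: 00100001010

00100001010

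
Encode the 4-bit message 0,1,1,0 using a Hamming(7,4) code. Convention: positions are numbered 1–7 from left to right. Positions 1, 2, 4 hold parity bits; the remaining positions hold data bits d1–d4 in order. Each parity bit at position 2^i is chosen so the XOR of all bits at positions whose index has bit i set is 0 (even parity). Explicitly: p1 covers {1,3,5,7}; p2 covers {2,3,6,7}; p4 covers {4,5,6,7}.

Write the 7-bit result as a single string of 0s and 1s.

Place data at non-parity positions: p1 p2 0 p4 1 1 0
p1 (pos 1,3,5,7): XOR of data positions = 0⊕1⊕0 = 1
p2 (pos 2,3,6,7): XOR of data positions = 0⊕1⊕0 = 1
p4 (pos 4,5,6,7): XOR of data positions = 1⊕1⊕0 = 0
Codeword: 1100110

1100110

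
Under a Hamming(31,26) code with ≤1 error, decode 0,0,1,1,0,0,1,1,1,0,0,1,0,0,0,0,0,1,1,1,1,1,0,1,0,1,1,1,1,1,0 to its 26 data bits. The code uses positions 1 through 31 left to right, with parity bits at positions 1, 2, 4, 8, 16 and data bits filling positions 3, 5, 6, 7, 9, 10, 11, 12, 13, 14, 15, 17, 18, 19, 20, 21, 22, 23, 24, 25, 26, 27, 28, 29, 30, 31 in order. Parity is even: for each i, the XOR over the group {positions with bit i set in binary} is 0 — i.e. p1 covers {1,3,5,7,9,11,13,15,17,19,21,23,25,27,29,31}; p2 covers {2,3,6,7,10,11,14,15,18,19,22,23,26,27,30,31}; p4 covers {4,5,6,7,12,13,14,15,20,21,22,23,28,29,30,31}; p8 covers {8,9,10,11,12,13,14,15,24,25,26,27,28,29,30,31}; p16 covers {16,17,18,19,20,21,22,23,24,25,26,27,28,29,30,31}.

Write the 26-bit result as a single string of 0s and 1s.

10011001000011111010111010

s1 (pos 1,3,5,7,9,11,13,15,17,19,21,23,25,27,29,31): 0⊕1⊕0⊕1⊕1⊕0⊕0⊕0⊕0⊕1⊕1⊕0⊕0⊕1⊕1⊕0 = 1
s2 (pos 2,3,6,7,10,11,14,15,18,19,22,23,26,27,30,31): 0⊕1⊕0⊕1⊕0⊕0⊕0⊕0⊕1⊕1⊕1⊕0⊕1⊕1⊕1⊕0 = 0
s4 (pos 4,5,6,7,12,13,14,15,20,21,22,23,28,29,30,31): 1⊕0⊕0⊕1⊕1⊕0⊕0⊕0⊕1⊕1⊕1⊕0⊕1⊕1⊕1⊕0 = 1
s8 (pos 8,9,10,11,12,13,14,15,24,25,26,27,28,29,30,31): 1⊕1⊕0⊕0⊕1⊕0⊕0⊕0⊕1⊕0⊕1⊕1⊕1⊕1⊕1⊕0 = 1
s16 (pos 16,17,18,19,20,21,22,23,24,25,26,27,28,29,30,31): 0⊕0⊕1⊕1⊕1⊕1⊕1⊕0⊕1⊕0⊕1⊕1⊕1⊕1⊕1⊕0 = 1
Syndrome s16…s1 = 11101 → error at position 29.
Flip position 29: 0011001110010000011111010111110 → 0011001110010000011111010111010
Read data bits from positions 3,5,6,7,9,10,11,12,13,14,15,17,18,19,20,21,22,23,24,25,26,27,28,29,30,31: 10011001000011111010111010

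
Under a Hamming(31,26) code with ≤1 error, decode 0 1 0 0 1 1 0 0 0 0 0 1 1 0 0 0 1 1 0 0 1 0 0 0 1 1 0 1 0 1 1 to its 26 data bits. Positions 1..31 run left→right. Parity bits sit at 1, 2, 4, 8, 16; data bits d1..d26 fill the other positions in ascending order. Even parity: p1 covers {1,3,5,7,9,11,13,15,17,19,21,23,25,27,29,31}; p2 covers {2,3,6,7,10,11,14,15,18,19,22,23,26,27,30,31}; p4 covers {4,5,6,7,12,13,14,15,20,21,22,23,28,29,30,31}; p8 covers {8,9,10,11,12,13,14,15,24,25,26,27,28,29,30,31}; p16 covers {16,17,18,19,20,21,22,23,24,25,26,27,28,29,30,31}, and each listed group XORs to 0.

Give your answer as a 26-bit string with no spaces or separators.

01100001100110010001101011

s1 (pos 1,3,5,7,9,11,13,15,17,19,21,23,25,27,29,31): 0⊕0⊕1⊕0⊕0⊕0⊕1⊕0⊕1⊕0⊕1⊕0⊕1⊕0⊕0⊕1 = 0
s2 (pos 2,3,6,7,10,11,14,15,18,19,22,23,26,27,30,31): 1⊕0⊕1⊕0⊕0⊕0⊕0⊕0⊕1⊕0⊕0⊕0⊕1⊕0⊕1⊕1 = 0
s4 (pos 4,5,6,7,12,13,14,15,20,21,22,23,28,29,30,31): 0⊕1⊕1⊕0⊕1⊕1⊕0⊕0⊕0⊕1⊕0⊕0⊕1⊕0⊕1⊕1 = 0
s8 (pos 8,9,10,11,12,13,14,15,24,25,26,27,28,29,30,31): 0⊕0⊕0⊕0⊕1⊕1⊕0⊕0⊕0⊕1⊕1⊕0⊕1⊕0⊕1⊕1 = 1
s16 (pos 16,17,18,19,20,21,22,23,24,25,26,27,28,29,30,31): 0⊕1⊕1⊕0⊕0⊕1⊕0⊕0⊕0⊕1⊕1⊕0⊕1⊕0⊕1⊕1 = 0
Syndrome s16…s1 = 01000 → error at position 8.
Flip position 8: 0100110000011000110010001101011 → 0100110100011000110010001101011
Read data bits from positions 3,5,6,7,9,10,11,12,13,14,15,17,18,19,20,21,22,23,24,25,26,27,28,29,30,31: 01100001100110010001101011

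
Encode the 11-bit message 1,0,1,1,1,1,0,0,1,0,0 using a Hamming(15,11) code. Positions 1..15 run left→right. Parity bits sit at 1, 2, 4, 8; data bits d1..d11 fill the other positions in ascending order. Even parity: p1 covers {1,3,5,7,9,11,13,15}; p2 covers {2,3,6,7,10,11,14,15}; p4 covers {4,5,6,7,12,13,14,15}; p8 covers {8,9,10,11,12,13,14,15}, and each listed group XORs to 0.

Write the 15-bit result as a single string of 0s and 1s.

001101111100100

Place data at non-parity positions: p1 p2 1 p4 0 1 1 p8 1 1 0 0 1 0 0
p1 (pos 1,3,5,7,9,11,13,15): XOR of data positions = 1⊕0⊕1⊕1⊕0⊕1⊕0 = 0
p2 (pos 2,3,6,7,10,11,14,15): XOR of data positions = 1⊕1⊕1⊕1⊕0⊕0⊕0 = 0
p4 (pos 4,5,6,7,12,13,14,15): XOR of data positions = 0⊕1⊕1⊕0⊕1⊕0⊕0 = 1
p8 (pos 8,9,10,11,12,13,14,15): XOR of data positions = 1⊕1⊕0⊕0⊕1⊕0⊕0 = 1
Codeword: 001101111100100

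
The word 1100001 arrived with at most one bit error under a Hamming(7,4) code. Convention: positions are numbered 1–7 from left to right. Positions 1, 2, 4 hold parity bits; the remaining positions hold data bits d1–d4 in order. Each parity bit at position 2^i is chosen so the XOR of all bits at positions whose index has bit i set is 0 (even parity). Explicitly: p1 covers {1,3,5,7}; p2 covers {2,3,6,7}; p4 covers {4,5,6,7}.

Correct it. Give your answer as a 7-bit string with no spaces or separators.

s1 (pos 1,3,5,7): 1⊕0⊕0⊕1 = 0
s2 (pos 2,3,6,7): 1⊕0⊕0⊕1 = 0
s4 (pos 4,5,6,7): 0⊕0⊕0⊕1 = 1
Syndrome s4…s1 = 100 → error at position 4.
Flip position 4: 1100001 → 1101001

1101001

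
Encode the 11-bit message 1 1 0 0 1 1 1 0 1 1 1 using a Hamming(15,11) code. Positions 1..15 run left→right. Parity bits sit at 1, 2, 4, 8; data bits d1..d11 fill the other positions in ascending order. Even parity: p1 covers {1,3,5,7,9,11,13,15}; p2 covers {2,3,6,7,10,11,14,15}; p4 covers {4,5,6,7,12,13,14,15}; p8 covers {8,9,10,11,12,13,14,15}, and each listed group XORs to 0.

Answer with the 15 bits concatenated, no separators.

Place data at non-parity positions: p1 p2 1 p4 1 0 0 p8 1 1 1 0 1 1 1
p1 (pos 1,3,5,7,9,11,13,15): XOR of data positions = 1⊕1⊕0⊕1⊕1⊕1⊕1 = 0
p2 (pos 2,3,6,7,10,11,14,15): XOR of data positions = 1⊕0⊕0⊕1⊕1⊕1⊕1 = 1
p4 (pos 4,5,6,7,12,13,14,15): XOR of data positions = 1⊕0⊕0⊕0⊕1⊕1⊕1 = 0
p8 (pos 8,9,10,11,12,13,14,15): XOR of data positions = 1⊕1⊕1⊕0⊕1⊕1⊕1 = 0
Codeword: 011010001110111

011010001110111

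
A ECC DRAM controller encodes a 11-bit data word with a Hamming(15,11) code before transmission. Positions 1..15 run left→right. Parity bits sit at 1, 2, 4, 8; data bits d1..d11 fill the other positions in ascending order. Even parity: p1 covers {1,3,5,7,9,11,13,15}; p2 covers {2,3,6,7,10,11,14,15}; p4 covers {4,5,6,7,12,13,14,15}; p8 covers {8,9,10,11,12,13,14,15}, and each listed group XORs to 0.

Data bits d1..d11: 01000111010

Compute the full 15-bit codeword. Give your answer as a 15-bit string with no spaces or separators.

Place data at non-parity positions: p1 p2 0 p4 1 0 0 p8 0 1 1 1 0 1 0
p1 (pos 1,3,5,7,9,11,13,15): XOR of data positions = 0⊕1⊕0⊕0⊕1⊕0⊕0 = 0
p2 (pos 2,3,6,7,10,11,14,15): XOR of data positions = 0⊕0⊕0⊕1⊕1⊕1⊕0 = 1
p4 (pos 4,5,6,7,12,13,14,15): XOR of data positions = 1⊕0⊕0⊕1⊕0⊕1⊕0 = 1
p8 (pos 8,9,10,11,12,13,14,15): XOR of data positions = 0⊕1⊕1⊕1⊕0⊕1⊕0 = 0
Codeword: 010110000111010

010110000111010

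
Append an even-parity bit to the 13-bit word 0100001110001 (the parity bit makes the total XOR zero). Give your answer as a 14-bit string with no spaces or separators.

XOR of the 13 data bits: 0⊕1⊕0⊕0⊕0⊕0⊕1⊕1⊕1⊕0⊕0⊕0⊕1 = 1
Parity bit = 1 (so all 14 bits XOR to 0).

01000011100011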